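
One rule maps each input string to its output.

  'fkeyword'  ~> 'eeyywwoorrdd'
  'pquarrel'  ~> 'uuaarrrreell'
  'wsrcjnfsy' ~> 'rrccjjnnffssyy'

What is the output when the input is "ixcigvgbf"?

cciiggvvggbbff

The rule is to delete the first 2 characters, then double every character.
Starting from "ixcigvgbf": after the first operation, "cigvgbf"; after the second, "cciiggvvggbbff".
(Check on "pquarrel": → "uarrel" → "uuaarrrreell" ✓)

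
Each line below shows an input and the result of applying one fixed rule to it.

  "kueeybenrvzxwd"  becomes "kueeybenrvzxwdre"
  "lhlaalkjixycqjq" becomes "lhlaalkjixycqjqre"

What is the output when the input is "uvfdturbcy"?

Rule — append "re".
So "uvfdturbcy" becomes "uvfdturbcyre".

uvfdturbcyre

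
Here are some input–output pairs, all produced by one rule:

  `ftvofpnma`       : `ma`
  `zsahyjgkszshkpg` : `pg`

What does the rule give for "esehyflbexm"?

xm

Rule — keep only the last 2 characters.
"esehyflbexm" → "xm".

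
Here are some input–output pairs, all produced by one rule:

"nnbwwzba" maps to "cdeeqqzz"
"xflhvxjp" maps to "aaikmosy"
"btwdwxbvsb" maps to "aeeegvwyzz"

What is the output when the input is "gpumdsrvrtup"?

gjpssuuvwxxy

In each case the input is transformed by: shift every letter 3 places forward in the alphabet (wrapping around), then sort the characters into alphabetical order.
"gpumdsrvrtup" → "jsxpgvuyuwxs" → "gjpssuuvwxxy".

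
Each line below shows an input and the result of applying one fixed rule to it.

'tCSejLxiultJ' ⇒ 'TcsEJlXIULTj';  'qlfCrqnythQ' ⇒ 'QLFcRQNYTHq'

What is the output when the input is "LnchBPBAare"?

lNCHbpbaARE

The rule is to flip the case of every letter.
Applying that to "LnchBPBAare" gives "lNCHbpbaARE".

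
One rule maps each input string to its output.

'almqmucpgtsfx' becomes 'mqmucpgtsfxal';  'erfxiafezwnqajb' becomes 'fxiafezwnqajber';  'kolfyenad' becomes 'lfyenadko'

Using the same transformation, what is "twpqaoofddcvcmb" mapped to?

pqaoofddcvcmbtw

The transformation: move the first 2 characters to the end (rotate left by 2).
On "twpqaoofddcvcmb" that produces "pqaoofddcvcmbtw".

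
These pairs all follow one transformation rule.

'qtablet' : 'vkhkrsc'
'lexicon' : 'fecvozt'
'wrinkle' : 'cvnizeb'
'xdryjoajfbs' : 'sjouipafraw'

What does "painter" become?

vigrzek

The transformation: shift every letter 9 places backward in the alphabet (wrapping around), then move the last 2 characters to the front (rotate right by 2).
So "painter" becomes "vigrzek".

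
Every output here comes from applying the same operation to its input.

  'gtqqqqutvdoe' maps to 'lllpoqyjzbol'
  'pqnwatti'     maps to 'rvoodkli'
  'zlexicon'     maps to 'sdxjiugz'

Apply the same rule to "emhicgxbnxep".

Each output is the input with this applied: shift every letter 5 places backward in the alphabet (wrapping around), then move the first 3 characters to the end (rotate left by 3).
"emhicgxbnxep" → "zhcdxbswiszk" → "dxbswiszkzhc".
(Check on "pqnwatti": → "klirvood" → "rvoodkli" ✓)

dxbswiszkzhc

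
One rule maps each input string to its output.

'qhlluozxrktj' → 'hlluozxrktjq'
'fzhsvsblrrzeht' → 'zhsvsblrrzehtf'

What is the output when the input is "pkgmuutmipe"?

Looking at the pairs, the operation is to move the first character to the end.
On "pkgmuutmipe" that produces "kgmuutmipep".

kgmuutmipep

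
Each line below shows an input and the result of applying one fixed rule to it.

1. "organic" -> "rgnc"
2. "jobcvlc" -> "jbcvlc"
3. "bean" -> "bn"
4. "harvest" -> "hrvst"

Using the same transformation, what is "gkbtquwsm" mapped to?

gkbtqwsm

Each output is the input with this applied: remove every vowel.
Doing the same to "gkbtquwsm": "gkbtqwsm".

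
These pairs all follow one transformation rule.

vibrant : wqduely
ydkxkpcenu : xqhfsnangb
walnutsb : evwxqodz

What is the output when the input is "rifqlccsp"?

Each output is the input with this applied: shift every letter 3 places forward in the alphabet (wrapping around), then reverse the string.
So "rifqlccsp" becomes "svffotilu".

svffotilu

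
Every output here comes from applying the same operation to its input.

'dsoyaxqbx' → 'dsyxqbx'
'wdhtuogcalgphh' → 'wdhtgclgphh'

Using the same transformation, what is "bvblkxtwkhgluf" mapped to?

The rule is to remove every vowel.
Applying that to "bvblkxtwkhgluf" gives "bvblkxtwkhglf".

bvblkxtwkhglf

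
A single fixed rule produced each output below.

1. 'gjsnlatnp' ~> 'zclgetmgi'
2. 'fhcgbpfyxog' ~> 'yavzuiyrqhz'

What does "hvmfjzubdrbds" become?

Rule — shift every letter 7 places backward in the alphabet (wrapping around).
Applying that to "hvmfjzubdrbds" gives "aofycsnuwkuwl".

aofycsnuwkuwl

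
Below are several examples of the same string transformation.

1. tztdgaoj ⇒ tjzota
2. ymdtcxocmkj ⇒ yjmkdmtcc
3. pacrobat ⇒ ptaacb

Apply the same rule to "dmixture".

demriu

Rule — take characters alternately from the front and the back (1st, last, 2nd, 2nd-last, ...), then delete the last 2 characters.
Applying that to "dmixture" gives "demriu".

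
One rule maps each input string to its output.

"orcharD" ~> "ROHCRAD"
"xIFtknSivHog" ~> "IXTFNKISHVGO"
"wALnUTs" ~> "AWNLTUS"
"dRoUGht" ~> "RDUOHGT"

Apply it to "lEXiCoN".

The pattern: swap each adjacent pair of characters (1↔2, 3↔4, ...), then convert every letter to uppercase.
Starting from "lEXiCoN": after the first operation, "EliXoCN"; after the second, "ELIXOCN".

ELIXOCN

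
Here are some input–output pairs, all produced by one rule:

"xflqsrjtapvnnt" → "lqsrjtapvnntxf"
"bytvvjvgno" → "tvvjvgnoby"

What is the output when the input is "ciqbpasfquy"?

qbpasfquyci

Looking at the pairs, the operation is to move the first 2 characters to the end (rotate left by 2).
On "ciqbpasfquy" that produces "qbpasfquyci".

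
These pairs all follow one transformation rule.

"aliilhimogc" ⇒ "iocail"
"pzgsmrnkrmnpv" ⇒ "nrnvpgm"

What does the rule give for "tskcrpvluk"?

The rule is to keep every other character starting from the first (positions 1st, 3rd, 5th, ...), then move the first 3 characters to the end (rotate left by 3).
On "tskcrpvluk": the first step gives "tkrvu", and the second then gives "vutkr".

vutkr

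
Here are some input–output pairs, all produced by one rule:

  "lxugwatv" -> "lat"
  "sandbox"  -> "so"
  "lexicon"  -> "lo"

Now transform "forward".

fr

In each case the input is transformed by: swap each adjacent pair of characters (1↔2, 3↔4, ...), then keep one character in every 3, starting at position 2 (positions 2nd, 5th, 8th, ...).
Applying both steps to "forward": "ofwrrad", then "fr".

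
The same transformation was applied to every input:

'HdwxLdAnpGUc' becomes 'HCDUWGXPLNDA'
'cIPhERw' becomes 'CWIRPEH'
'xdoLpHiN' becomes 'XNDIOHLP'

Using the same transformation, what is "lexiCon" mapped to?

LNEOXCI

In each case the input is transformed by: take characters alternately from the front and the back (1st, last, 2nd, 2nd-last, ...), then convert every letter to uppercase.
"lexiCon" → "lneoxCi" → "LNEOXCI".
(Check on "xdoLpHiN": → "xNdioHLp" → "XNDIOHLP" ✓)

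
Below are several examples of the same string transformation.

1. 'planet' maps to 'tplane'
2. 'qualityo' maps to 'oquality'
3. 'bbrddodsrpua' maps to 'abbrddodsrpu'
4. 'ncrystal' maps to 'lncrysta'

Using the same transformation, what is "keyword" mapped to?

dkeywor

The rule is to move the last character to the front.
"keyword" → "dkeywor".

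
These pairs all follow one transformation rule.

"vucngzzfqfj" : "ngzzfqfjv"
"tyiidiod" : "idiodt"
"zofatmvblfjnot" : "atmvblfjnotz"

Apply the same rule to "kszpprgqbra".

pprgqbrak

The transformation: move the first character to the end, then delete the first 2 characters.
Starting from "kszpprgqbra": after the first operation, "szpprgqbrak"; after the second, "pprgqbrak".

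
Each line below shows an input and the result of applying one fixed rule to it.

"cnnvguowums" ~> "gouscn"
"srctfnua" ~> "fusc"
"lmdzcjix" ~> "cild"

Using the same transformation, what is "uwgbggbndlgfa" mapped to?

The pattern: keep every other character starting from the first (positions 1st, 3rd, 5th, ...), then move the first 2 characters to the end (rotate left by 2).
Starting from "uwgbggbndlgfa": after the first operation, "uggbdga"; after the second, "gbdgaug".

gbdgaug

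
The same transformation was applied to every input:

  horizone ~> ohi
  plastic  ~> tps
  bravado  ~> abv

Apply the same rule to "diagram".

rdg

What's happening: move the last 3 characters to the front (rotate right by 3), then keep one character in every 3, starting at position 1 (positions 1st, 4th, 7th, ...).
Applying both steps to "diagram": "ramdiag", then "rdg".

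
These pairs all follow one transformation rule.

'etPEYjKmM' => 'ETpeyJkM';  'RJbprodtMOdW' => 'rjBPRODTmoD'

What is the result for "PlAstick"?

In each case the input is transformed by: flip the case of every letter, then delete the last character.
On "PlAstick": the first step gives "pLaSTICK", and the second then gives "pLaSTIC".

pLaSTIC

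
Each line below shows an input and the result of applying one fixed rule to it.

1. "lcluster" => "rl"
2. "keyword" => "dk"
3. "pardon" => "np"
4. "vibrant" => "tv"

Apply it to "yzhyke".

Rule — move the first character to the end, then keep only the last 2 characters.
On "yzhyke" that produces "ey".

ey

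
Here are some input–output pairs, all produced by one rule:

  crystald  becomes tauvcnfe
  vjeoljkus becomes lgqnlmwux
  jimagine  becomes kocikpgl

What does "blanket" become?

In each case the input is transformed by: move the first character to the end, then shift every letter 2 places forward in the alphabet (wrapping around).
Starting from "blanket": after the first operation, "lanketb"; after the second, "ncpmgvd".

ncpmgvd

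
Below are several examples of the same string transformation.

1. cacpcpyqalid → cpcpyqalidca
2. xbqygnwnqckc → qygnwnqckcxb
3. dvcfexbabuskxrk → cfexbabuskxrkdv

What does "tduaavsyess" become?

uaavsyesstd

The transformation: move the first 2 characters to the end (rotate left by 2).
So "tduaavsyess" becomes "uaavsyesstd".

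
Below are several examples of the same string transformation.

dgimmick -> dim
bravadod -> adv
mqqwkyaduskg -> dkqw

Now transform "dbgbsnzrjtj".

bjrz

In each case the input is transformed by: sort the characters into alphabetical order, then keep one character in every 3, starting at position 2 (positions 2nd, 5th, 8th, ...).
"dbgbsnzrjtj" → "bbdgjjnrstz" → "bjrz".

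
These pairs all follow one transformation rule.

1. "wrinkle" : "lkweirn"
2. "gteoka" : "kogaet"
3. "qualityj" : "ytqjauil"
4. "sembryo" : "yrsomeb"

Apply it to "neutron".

The pattern: move the last 3 characters to the front (rotate right by 3), then swap each adjacent pair of characters (1↔2, 3↔4, ...).
For "neutron", step one produces "ronneut"; step two turns that into "ornnuet".

ornnuet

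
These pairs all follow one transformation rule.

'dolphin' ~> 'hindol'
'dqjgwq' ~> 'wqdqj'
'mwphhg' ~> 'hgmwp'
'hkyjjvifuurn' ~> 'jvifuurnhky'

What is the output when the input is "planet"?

etpla

The transformation: move the first 3 characters to the end (rotate left by 3), then delete the first character.
Applying that to "planet" gives "etpla".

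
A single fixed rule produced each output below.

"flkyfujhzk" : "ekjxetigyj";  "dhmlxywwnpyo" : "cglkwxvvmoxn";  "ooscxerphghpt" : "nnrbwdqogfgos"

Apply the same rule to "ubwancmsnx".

tavzmblrmw

The rule is to shift every letter 1 place backward in the alphabet (wrapping around).
Applying that to "ubwancmsnx" gives "tavzmblrmw".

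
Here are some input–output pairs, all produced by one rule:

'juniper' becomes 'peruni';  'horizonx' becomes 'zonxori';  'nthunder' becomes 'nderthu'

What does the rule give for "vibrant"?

antibr

Rule — delete the first character, then move the first 3 characters to the end (rotate left by 3).
On "vibrant": the first step gives "ibrant", and the second then gives "antibr".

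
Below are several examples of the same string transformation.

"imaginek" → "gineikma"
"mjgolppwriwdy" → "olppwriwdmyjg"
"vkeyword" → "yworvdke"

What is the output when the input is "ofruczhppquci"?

uczhppqucoifr

Rule — swap the first and last characters, then move the first 3 characters to the end (rotate left by 3).
Working it through for "ofruczhppquci": intermediate "ifruczhppquco", final "uczhppqucoifr".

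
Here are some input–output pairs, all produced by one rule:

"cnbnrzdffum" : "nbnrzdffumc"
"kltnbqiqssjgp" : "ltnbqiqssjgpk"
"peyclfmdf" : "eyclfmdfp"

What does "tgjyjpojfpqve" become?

Rule — move the first character to the end.
"tgjyjpojfpqve" → "gjyjpojfpqvet".

gjyjpojfpqvet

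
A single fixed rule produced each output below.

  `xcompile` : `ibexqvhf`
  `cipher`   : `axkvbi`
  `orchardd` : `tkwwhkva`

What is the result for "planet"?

The transformation: swap the front and back halves of the string, then shift every letter 7 places backward in the alphabet (wrapping around).
"planet" → "gxmiet".

gxmiet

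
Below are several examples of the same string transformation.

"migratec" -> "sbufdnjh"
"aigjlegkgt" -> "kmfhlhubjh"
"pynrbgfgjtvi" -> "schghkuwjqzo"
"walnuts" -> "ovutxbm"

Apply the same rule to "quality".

mjuzrvb

In each case the input is transformed by: shift every letter 1 place forward in the alphabet (wrapping around), then move the first 3 characters to the end (rotate left by 3).
Applying both steps to "quality": "rvbmjuz", then "mjuzrvb".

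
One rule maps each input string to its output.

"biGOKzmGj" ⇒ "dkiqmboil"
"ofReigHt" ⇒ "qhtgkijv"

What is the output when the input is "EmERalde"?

gogtcnfg

Looking at the pairs, the operation is to shift every letter 2 places forward in the alphabet (wrapping around), then convert every letter to lowercase.
Applying both steps to "EmERalde": "GoGTcnfg", then "gogtcnfg".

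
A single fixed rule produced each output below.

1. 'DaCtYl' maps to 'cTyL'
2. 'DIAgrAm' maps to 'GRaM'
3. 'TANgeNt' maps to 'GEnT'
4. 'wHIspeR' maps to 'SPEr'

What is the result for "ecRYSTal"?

stAL

The rule is to flip the case of every letter, then keep only the last 4 characters.
Applying that to "ecRYSTal" gives "stAL".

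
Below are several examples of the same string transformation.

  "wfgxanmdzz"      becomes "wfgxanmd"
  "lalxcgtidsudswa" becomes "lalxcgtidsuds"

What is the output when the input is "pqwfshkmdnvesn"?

pqwfshkmdnve

Rule — delete the last 2 characters.
Doing the same to "pqwfshkmdnvesn": "pqwfshkmdnve".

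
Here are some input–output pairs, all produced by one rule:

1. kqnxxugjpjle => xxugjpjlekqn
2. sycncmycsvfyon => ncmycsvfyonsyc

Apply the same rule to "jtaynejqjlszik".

Each output is the input with this applied: move the first 3 characters to the end (rotate left by 3).
Doing the same to "jtaynejqjlszik": "ynejqjlszikjta".

ynejqjlszikjta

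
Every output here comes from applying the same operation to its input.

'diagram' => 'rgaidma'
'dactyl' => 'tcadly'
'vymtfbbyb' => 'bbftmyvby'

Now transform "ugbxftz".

fxbguzt

What's happening: reverse the string, then move the first 2 characters to the end (rotate left by 2).
On "ugbxftz" that produces "fxbguzt".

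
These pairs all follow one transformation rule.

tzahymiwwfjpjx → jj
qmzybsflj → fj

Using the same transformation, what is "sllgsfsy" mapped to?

ss

The rule is to keep every other character starting from the first (positions 1st, 3rd, 5th, ...), then keep only the last 2 characters.
Working it through for "sllgsfsy": intermediate "slss", final "ss".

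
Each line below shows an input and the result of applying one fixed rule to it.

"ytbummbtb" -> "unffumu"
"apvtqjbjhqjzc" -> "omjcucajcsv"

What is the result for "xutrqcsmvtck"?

What's happening: delete the first 2 characters, then shift every letter 7 places backward in the alphabet (wrapping around).
Working it through for "xutrqcsmvtck": intermediate "trqcsmvtck", final "mkjvlfomvd".
(Check on "ytbummbtb": → "bummbtb" → "unffumu" ✓)

mkjvlfomvd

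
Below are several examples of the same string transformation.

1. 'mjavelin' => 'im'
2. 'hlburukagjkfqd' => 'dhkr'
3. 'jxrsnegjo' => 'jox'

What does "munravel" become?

lr

The transformation: sort the characters into alphabetical order, then keep one character in every 3, starting at position 3 (positions 3rd, 6th, 9th, ...).
Starting from "munravel": after the first operation, "aelmnruv"; after the second, "lr".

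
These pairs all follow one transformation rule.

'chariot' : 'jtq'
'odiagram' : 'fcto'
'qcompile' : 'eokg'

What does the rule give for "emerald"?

otn

The pattern: shift every letter 2 places forward in the alphabet (wrapping around), then keep every other character starting from the second (positions 2nd, 4th, 6th, ...).
On "emerald": the first step gives "gogtcnf", and the second then gives "otn".
(Check on "qcompile": → "seqorkng" → "eokg" ✓)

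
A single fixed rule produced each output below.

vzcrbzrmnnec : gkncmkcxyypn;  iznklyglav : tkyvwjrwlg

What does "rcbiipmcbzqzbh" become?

cnmttaxnmkbkms

The transformation: shift every letter 11 places forward in the alphabet (wrapping around).
"rcbiipmcbzqzbh" → "cnmttaxnmkbkms".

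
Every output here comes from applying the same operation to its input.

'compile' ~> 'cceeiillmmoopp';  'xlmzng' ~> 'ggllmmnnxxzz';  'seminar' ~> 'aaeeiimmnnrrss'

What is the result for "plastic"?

What's happening: sort the characters into alphabetical order, then double every character.
"plastic" → "aacciillppsstt".
(Check on "compile": → "ceilmop" → "cceeiillmmoopp" ✓)

aacciillppsstt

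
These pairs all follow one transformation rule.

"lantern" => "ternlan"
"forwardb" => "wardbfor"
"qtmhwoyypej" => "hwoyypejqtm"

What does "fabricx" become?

ricxfab

The pattern: move the first 3 characters to the end (rotate left by 3).
So "fabricx" becomes "ricxfab".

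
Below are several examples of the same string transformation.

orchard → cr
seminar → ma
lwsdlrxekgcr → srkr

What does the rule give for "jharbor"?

ao

The transformation: keep one character in every 3, starting at position 3 (positions 3rd, 6th, 9th, ...).
"jharbor" → "ao".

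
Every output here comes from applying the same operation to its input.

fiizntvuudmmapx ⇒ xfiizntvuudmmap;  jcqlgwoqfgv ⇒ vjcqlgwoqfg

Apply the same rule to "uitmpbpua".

auitmpbpu

Looking at the pairs, the operation is to move the last character to the front.
"uitmpbpua" → "auitmpbpu".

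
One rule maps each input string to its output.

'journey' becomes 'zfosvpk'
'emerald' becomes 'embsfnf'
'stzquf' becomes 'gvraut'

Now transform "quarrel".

The transformation: shift every letter 1 place forward in the alphabet (wrapping around), then reverse the string.
On "quarrel": the first step gives "rvbssfm", and the second then gives "mfssbvr".

mfssbvr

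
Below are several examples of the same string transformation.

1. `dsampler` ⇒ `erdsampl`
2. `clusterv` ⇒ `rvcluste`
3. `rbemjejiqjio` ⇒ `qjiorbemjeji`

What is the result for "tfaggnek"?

The pattern: swap the front and back halves of the string, then move the first 2 characters to the end (rotate left by 2).
On "tfaggnek": the first step gives "gnektfag", and the second then gives "ektfaggn".

ektfaggn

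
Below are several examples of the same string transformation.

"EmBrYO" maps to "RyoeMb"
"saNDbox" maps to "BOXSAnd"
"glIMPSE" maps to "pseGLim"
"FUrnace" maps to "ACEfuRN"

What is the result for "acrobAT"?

BatACRO

The pattern: move the last 3 characters to the front (rotate right by 3), then flip the case of every letter.
On "acrobAT": the first step gives "bATacro", and the second then gives "BatACRO".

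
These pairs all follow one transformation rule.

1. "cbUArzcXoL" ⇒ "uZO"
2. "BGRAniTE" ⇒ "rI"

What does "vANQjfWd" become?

nF

What's happening: keep one character in every 3, starting at position 3 (positions 3rd, 6th, 9th, ...), then flip the case of every letter.
For "vANQjfWd", step one produces "Nf"; step two turns that into "nF".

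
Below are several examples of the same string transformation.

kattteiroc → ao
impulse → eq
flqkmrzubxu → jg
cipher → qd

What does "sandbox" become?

Each output is the input with this applied: shift every letter 12 places forward in the alphabet (wrapping around), then keep only the last 2 characters.
"sandbox" → "aj".

aj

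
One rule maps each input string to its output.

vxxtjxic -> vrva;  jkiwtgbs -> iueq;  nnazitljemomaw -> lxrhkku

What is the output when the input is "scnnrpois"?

In each case the input is transformed by: shift every letter 2 places backward in the alphabet (wrapping around), then keep every other character starting from the second (positions 2nd, 4th, 6th, ...).
Working it through for "scnnrpois": intermediate "qallpnmgq", final "alng".

alng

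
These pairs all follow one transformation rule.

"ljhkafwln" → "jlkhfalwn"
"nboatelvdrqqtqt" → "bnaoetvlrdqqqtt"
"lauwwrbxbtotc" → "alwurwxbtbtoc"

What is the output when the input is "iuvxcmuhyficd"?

uixvmchufycid

Looking at the pairs, the operation is to swap each adjacent pair of characters (1↔2, 3↔4, ...).
For "iuvxcmuhyficd" the result is "uixvmchufycid".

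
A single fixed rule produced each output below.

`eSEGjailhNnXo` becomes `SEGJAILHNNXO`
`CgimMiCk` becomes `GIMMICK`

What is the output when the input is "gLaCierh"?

LACIERH

The transformation: delete the first character, then convert every letter to uppercase.
For "gLaCierh" the result is "LACIERH".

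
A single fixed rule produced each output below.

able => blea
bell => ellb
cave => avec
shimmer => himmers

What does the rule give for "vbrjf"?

Looking at the pairs, the operation is to move the first character to the end.
Doing the same to "vbrjf": "brjfv".

brjfv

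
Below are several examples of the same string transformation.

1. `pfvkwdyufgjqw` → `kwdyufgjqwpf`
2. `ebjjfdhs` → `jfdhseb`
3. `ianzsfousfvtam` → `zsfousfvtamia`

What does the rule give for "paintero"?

nteropa

Each output is the input with this applied: move the first 2 characters to the end (rotate left by 2), then delete the first character.
Doing the same to "paintero": "nteropa".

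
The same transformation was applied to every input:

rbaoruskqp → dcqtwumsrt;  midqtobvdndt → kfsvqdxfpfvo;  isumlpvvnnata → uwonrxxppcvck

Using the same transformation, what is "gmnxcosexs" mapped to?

opzequgzui

Looking at the pairs, the operation is to shift every letter 2 places forward in the alphabet (wrapping around), then move the first character to the end.
"gmnxcosexs" → "iopzequgzu" → "opzequgzui".
(Check on "rbaoruskqp": → "tdcqtwumsr" → "dcqtwumsrt" ✓)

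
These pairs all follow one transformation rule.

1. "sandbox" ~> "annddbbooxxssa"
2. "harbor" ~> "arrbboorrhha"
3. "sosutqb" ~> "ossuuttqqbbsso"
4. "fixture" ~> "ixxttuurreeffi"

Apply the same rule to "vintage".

innttaaggeevvi

The rule is to double every character, then move the first 3 characters to the end (rotate left by 3).
Doing the same to "vintage": "innttaaggeevvi".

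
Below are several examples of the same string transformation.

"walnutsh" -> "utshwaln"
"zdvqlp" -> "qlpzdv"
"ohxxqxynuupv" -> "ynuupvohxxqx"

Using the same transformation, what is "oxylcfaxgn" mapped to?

faxgnoxylc

In each case the input is transformed by: swap the front and back halves of the string.
So "oxylcfaxgn" becomes "faxgnoxylc".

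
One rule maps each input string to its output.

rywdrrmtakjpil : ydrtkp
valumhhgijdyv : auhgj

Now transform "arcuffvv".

The transformation: keep every other character starting from the second (positions 2nd, 4th, 6th, ...), then delete the last character.
Applying both steps to "arcuffvv": "rufv", then "ruf".

ruf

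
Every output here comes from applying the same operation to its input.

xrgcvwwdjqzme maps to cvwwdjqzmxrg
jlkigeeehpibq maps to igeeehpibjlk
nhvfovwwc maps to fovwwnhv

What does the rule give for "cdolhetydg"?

lhetydcdo

The transformation: delete the last character, then move the first 3 characters to the end (rotate left by 3).
"cdolhetydg" → "lhetydcdo".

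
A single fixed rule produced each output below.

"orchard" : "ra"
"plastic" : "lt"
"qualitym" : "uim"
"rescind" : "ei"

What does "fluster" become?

The pattern: keep one character in every 3, starting at position 2 (positions 2nd, 5th, 8th, ...).
"fluster" → "lt".

lt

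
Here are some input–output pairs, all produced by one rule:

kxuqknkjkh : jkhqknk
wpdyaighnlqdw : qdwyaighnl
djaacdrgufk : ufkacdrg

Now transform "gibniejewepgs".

pgsniejewe

The pattern: delete the first 3 characters, then move the last 3 characters to the front (rotate right by 3).
Working it through for "gibniejewepgs": intermediate "niejewepgs", final "pgsniejewe".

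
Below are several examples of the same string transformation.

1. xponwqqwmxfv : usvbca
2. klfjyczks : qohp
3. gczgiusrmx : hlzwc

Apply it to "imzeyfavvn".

The pattern: keep every other character starting from the second (positions 2nd, 4th, 6th, ...), then shift every letter 5 places forward in the alphabet (wrapping around).
"imzeyfavvn" → "rjkas".

rjkas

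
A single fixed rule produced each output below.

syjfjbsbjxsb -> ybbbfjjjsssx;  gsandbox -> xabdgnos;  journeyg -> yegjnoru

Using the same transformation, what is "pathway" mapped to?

The transformation: sort the characters into alphabetical order, then move the last character to the front.
"pathway" → "yaahptw".

yaahptw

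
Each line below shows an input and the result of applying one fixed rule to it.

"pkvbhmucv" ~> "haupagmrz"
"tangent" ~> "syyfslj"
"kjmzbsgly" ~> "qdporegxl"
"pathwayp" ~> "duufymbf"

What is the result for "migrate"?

In each case the input is transformed by: shift every letter 5 places forward in the alphabet (wrapping around), then move the last 2 characters to the front (rotate right by 2).
Starting from "migrate": after the first operation, "rnlwfyj"; after the second, "yjrnlwf".

yjrnlwf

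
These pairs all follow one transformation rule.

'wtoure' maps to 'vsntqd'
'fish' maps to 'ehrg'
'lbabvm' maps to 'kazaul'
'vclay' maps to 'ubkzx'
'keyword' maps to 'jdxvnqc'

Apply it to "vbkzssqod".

uajyrrpnc

Looking at the pairs, the operation is to shift every letter 1 place backward in the alphabet (wrapping around).
"vbkzssqod" → "uajyrrpnc".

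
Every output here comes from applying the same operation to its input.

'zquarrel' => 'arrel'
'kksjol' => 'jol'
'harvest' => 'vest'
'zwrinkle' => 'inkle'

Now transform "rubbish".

In each case the input is transformed by: delete the first 3 characters.
Applying that to "rubbish" gives "bish".

bish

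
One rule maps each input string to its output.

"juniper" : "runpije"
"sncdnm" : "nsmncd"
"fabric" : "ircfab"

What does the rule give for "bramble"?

mrelbba

The pattern: sort the characters into reverse alphabetical order, then swap each adjacent pair of characters (1↔2, 3↔4, ...).
Applying both steps to "bramble": "rmlebba", then "mrelbba".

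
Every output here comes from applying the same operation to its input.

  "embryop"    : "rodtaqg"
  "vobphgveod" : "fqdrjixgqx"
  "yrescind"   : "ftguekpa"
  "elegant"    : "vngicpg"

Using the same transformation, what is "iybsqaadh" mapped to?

jadusccfk

What's happening: swap the first and last characters, then shift every letter 2 places forward in the alphabet (wrapping around).
"iybsqaadh" → "hybsqaadi" → "jadusccfk".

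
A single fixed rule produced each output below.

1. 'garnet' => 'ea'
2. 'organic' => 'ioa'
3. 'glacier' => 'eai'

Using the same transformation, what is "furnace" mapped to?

eua

In each case the input is transformed by: move the last 2 characters to the front (rotate right by 2), then keep only the vowels.
For "furnace", step one produces "cefurna"; step two turns that into "eua".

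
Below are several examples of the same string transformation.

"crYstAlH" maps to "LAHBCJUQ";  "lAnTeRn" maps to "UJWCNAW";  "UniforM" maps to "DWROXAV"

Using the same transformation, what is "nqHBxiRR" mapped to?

Each output is the input with this applied: shift every letter 9 places forward in the alphabet (wrapping around), then convert every letter to uppercase.
For "nqHBxiRR", step one produces "wzQKgrAA"; step two turns that into "WZQKGRAA".

WZQKGRAA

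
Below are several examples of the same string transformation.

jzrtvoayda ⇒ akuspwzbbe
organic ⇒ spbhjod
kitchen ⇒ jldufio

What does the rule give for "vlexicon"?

Rule — shift every letter 1 place forward in the alphabet (wrapping around), then swap each adjacent pair of characters (1↔2, 3↔4, ...).
"vlexicon" → "mwyfdjop".

mwyfdjop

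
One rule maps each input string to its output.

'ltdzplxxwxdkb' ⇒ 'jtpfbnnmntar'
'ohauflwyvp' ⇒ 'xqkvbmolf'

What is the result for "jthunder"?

The transformation: delete the first character, then shift every letter 10 places backward in the alphabet (wrapping around).
Starting from "jthunder": after the first operation, "thunder"; after the second, "jxkdtuh".
(Check on "ltdzplxxwxdkb": → "tdzplxxwxdkb" → "jtpfbnnmntar" ✓)

jxkdtuh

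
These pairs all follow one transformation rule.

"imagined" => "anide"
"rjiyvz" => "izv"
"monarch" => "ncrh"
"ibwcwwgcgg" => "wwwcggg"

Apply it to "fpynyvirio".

The pattern: swap each adjacent pair of characters (1↔2, 3↔4, ...), then delete the first 3 characters.
"fpynyvirio" → "pfnyvyrioi" → "yvyrioi".

yvyrioi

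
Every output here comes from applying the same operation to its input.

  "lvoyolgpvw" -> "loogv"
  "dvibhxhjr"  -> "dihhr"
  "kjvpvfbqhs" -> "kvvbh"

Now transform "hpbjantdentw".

Rule — keep every other character starting from the first (positions 1st, 3rd, 5th, ...).
So "hpbjantdentw" becomes "hbatet".

hbatet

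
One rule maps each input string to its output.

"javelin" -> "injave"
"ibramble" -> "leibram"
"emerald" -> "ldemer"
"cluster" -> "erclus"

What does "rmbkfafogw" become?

gwrmbkfaf

Each output is the input with this applied: move the last 3 characters to the front (rotate right by 3), then delete the first character.
On "rmbkfafogw" that produces "gwrmbkfaf".
(Check on "javelin": → "linjave" → "injave" ✓)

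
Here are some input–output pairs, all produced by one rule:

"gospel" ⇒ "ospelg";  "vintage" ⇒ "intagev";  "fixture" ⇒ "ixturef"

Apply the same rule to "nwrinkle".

wrinklen

The pattern: move the first character to the end.
On "nwrinkle" that produces "wrinklen".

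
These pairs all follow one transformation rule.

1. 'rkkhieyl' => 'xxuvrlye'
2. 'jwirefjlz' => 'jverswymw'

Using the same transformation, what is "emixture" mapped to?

zvkgherr

The pattern: move the first character to the end, then shift every letter 13 places forward in the alphabet (wrapping around) — i.e. ROT13.
For "emixture", step one produces "mixturee"; step two turns that into "zvkgherr".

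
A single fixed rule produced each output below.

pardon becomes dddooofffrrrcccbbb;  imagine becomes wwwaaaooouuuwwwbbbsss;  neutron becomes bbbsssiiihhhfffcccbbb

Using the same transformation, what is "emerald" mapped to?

Each output is the input with this applied: shift every letter 12 places backward in the alphabet (wrapping around), then repeat every character 3 times.
"emerald" → "sasfozr" → "sssaaasssfffooozzzrrr".

sssaaasssfffooozzzrrr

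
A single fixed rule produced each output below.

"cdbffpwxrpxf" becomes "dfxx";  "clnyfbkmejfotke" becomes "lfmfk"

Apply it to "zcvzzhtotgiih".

What's happening: keep one character in every 3, starting at position 2 (positions 2nd, 5th, 8th, ...).
"zcvzzhtotgiih" → "czoi".

czoi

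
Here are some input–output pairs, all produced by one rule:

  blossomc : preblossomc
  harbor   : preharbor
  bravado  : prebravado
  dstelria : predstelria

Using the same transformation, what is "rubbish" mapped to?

Rule — prepend "pre".
For "rubbish" the result is "prerubbish".

prerubbish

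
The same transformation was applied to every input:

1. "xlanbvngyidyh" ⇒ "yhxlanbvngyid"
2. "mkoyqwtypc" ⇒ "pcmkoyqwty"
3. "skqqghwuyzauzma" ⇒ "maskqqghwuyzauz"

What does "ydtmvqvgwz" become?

The pattern: move the last 2 characters to the front (rotate right by 2).
For "ydtmvqvgwz" the result is "wzydtmvqvg".

wzydtmvqvg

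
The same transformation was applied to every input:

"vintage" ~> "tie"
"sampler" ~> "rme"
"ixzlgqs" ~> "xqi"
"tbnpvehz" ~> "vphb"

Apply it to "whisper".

sph

The rule is to sort the characters into reverse alphabetical order, then keep every other character starting from the second (positions 2nd, 4th, 6th, ...).
Working it through for "whisper": intermediate "wsrpihe", final "sph".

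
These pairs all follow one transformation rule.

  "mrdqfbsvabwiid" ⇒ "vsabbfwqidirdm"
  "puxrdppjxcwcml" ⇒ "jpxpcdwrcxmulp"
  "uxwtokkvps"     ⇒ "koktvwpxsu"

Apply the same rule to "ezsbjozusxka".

Rule — take characters alternately from the front and the back (1st, last, 2nd, 2nd-last, ...), then reverse the string.
Starting from "ezsbjozusxka": after the first operation, "eazksxbsjuoz"; after the second, "zoujsbxskzae".

zoujsbxskzae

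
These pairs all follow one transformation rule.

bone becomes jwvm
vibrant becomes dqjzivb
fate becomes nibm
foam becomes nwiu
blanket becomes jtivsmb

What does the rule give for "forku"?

nwzsc

In each case the input is transformed by: shift every letter 8 places forward in the alphabet (wrapping around).
Applying that to "forku" gives "nwzsc".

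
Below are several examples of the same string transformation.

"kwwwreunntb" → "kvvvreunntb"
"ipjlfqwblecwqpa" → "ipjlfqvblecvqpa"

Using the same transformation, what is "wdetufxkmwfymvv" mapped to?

vdetufxkmvfymvv

In each case the input is transformed by: replace every "w" with "v".
"wdetufxkmwfymvv" → "vdetufxkmvfymvv".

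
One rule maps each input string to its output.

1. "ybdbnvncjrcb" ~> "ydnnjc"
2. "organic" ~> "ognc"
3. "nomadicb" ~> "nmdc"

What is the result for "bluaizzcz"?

The transformation: keep every other character starting from the first (positions 1st, 3rd, 5th, ...).
For "bluaizzcz" the result is "buizz".

buizz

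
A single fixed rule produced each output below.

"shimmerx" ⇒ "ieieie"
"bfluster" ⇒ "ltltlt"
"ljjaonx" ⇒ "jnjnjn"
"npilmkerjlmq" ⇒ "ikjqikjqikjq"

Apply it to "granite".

atatat

The transformation: keep one character in every 3, starting at position 3 (positions 3rd, 6th, 9th, ...), then write the whole string 3 times in a row.
Applying that to "granite" gives "atatat".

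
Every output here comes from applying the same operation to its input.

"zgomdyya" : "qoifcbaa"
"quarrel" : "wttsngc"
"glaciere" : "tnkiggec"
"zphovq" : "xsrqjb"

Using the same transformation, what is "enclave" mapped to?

xpnggec

Rule — shift every letter 2 places forward in the alphabet (wrapping around), then sort the characters into reverse alphabetical order.
Applying that to "enclave" gives "xpnggec".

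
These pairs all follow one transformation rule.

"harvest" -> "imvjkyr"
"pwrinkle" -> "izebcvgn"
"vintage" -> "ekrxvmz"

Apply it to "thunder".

Looking at the pairs, the operation is to move the first 2 characters to the end (rotate left by 2), then shift every letter 9 places backward in the alphabet (wrapping around).
For "thunder" the result is "leuviky".
(Check on "vintage": → "ntagevi" → "ekrxvmz" ✓)

leuviky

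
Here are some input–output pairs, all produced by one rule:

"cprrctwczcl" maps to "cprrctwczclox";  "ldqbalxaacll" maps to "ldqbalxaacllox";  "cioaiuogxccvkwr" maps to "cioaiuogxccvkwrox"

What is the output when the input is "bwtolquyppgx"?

Rule — append "ox".
Applying that to "bwtolquyppgx" gives "bwtolquyppgxox".

bwtolquyppgxox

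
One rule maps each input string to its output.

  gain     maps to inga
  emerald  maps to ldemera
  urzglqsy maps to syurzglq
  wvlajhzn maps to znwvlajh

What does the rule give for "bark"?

rkba

What's happening: move the last 2 characters to the front (rotate right by 2).
So "bark" becomes "rkba".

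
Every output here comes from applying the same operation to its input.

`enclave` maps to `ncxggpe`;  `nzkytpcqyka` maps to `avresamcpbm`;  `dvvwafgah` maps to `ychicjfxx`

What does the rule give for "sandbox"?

fdqzucp

What's happening: shift every letter 2 places forward in the alphabet (wrapping around), then move the first 3 characters to the end (rotate left by 3).
For "sandbox" the result is "fdqzucp".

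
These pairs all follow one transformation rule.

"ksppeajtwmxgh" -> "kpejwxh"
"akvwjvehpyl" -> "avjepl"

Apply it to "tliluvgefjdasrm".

In each case the input is transformed by: keep every other character starting from the first (positions 1st, 3rd, 5th, ...).
For "tliluvgefjdasrm" the result is "tiugfdsm".

tiugfdsm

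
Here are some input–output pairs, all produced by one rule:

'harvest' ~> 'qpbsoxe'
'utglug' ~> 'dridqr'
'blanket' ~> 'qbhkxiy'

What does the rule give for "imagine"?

What's happening: reverse the string, then shift every letter 3 places backward in the alphabet (wrapping around).
On "imagine": the first step gives "enigami", and the second then gives "bkfdxjf".

bkfdxjf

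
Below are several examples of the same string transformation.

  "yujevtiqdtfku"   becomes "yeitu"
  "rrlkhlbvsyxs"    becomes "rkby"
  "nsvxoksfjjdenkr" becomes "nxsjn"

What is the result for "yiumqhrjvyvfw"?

The pattern: keep one character in every 3, starting at position 1 (positions 1st, 4th, 7th, ...).
Doing the same to "yiumqhrjvyvfw": "ymryw".

ymryw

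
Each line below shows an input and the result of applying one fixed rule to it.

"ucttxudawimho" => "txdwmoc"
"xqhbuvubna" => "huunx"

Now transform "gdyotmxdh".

ytxhd

Looking at the pairs, the operation is to move the first 2 characters to the end (rotate left by 2), then keep every other character starting from the first (positions 1st, 3rd, 5th, ...).
Starting from "gdyotmxdh": after the first operation, "yotmxdhgd"; after the second, "ytxhd".
(Check on "xqhbuvubna": → "hbuvubnaxq" → "huunx" ✓)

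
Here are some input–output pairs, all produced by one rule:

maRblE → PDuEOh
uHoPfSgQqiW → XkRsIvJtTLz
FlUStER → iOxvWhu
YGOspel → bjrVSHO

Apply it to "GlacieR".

What's happening: shift every letter 3 places forward in the alphabet (wrapping around), then flip the case of every letter.
For "GlacieR", step one produces "JodflhU"; step two turns that into "jODFLHu".

jODFLHu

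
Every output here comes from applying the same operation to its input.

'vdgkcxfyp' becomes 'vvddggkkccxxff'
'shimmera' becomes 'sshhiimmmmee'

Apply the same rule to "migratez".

Each output is the input with this applied: delete the last 2 characters, then double every character.
For "migratez", step one produces "migrat"; step two turns that into "mmiiggrraatt".
(Check on "vdgkcxfyp": → "vdgkcxf" → "vvddggkkccxxff" ✓)

mmiiggrraatt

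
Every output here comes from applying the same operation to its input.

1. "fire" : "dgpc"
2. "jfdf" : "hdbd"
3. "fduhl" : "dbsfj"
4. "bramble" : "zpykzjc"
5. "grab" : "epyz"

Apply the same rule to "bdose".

The transformation: shift every letter 2 places backward in the alphabet (wrapping around).
Applying that to "bdose" gives "zbmqc".

zbmqc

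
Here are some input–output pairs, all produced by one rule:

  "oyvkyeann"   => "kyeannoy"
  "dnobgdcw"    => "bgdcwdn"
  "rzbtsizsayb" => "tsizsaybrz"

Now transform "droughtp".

ughtpdr

The rule is to move the first 2 characters to the end (rotate left by 2), then delete the first character.
Starting from "droughtp": after the first operation, "oughtpdr"; after the second, "ughtpdr".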